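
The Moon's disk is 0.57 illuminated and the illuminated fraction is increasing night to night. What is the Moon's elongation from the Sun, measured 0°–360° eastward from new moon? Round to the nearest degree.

From f = (1 − cos θ)/2: cos θ = 1 − 2×0.57 = -0.140; arccos → 98.0°.
The Moon is waxing (0°–180°), so θ = 98.0° directly.

98°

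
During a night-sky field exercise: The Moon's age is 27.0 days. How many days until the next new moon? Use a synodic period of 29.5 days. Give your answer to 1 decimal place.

2.5 days

One full lunation from the last new moon is 29.5 d; remaining = 29.5 − 27.0 = 2.500 d.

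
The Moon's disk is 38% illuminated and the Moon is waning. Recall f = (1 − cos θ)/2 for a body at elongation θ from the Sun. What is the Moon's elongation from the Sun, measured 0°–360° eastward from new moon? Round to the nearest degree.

284°

Invert f = (1 − cos θ)/2 to get cos θ = 1 − 2(0.38) = 0.240, hence θ₀ = arccos 0.240 = 76.1°.
Waning ⇒ past full, so θ = 360° − 76.1° = 283.9°.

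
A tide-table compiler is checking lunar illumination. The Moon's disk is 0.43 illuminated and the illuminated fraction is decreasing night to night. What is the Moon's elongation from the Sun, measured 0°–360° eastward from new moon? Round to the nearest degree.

278°

Invert f = (1 − cos θ)/2 to get cos θ = 1 − 2(0.43) = 0.140, hence θ₀ = arccos 0.140 = 82.0°.
Since the Moon is past full (waning), take the reflex angle: θ = 360° − 82.0° = 278.0°.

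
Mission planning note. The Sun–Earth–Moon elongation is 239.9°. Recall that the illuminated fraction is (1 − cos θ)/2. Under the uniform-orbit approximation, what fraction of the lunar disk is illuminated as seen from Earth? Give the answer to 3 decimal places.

0.751

cos 239.9° = (-0.502), so f = (1 − (-0.502))/2 = 0.751.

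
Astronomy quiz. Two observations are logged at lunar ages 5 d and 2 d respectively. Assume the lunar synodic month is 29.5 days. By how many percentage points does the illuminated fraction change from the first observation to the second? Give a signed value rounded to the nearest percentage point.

-21 pp

First observation: θ = 360°·5/29.5 = 61.0°, so f = 0.258.
Second observation: θ = 24.4°, f = 0.045.
Δf = 0.045 − 0.258 = -0.213, i.e. -21 pp.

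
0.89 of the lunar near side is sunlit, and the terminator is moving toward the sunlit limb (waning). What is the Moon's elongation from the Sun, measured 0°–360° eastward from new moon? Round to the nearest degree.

219°

From f = (1 − cos θ)/2: cos θ = 1 − 2×0.89 = -0.780; arccos → 141.3°.
A waning Moon lies in 180°–360°, so θ = 360° − 141.3° = 218.7°.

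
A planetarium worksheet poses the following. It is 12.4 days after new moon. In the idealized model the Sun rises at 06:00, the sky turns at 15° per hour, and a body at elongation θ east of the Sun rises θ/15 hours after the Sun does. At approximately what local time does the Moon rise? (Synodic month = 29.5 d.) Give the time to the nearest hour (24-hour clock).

16:00

Phase angle: θ = 360°·(12.4 d)/(29.5 d) = 151.3°.
The Moon trails the Sun by θ/15 = 151.3/15 ≈ 10.09 hours.
06:00 + 10.09 h ≈ 16:05 → 16:00 to the nearest hour.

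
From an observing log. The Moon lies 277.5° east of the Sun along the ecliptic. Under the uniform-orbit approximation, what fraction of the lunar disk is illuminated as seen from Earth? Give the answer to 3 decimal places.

0.435

cos 277.5° = 0.131, so f = (1 − 0.131)/2 = 0.435.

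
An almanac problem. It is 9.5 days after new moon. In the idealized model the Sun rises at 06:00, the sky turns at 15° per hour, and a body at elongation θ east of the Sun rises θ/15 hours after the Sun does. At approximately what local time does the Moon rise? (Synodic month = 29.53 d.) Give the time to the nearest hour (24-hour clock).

14:00

Phase angle: θ = 360°·(9.5 d)/(29.53 d) = 115.8°.
Delay after the Sun = 115.8° / (15°/h) ≈ 7.72 h.
06:00 + 7.72 h ≈ 13:43 → 14:00 to the nearest hour.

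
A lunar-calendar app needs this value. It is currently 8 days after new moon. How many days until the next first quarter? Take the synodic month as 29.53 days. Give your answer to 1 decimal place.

First quarter is 0.25 of the way through the cycle: age 0.25 × 29.53 = 7.383 d.
Already past this cycle's first quarter; the next is at 7.383 + 29.53 = 36.913 d, so 36.913 − 8 = 28.913 days.

28.9 days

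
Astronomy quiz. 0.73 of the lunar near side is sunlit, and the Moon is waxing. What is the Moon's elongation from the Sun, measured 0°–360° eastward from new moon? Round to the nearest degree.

117°

From f = (1 − cos θ)/2: cos θ = 1 − 2×0.73 = -0.460; arccos → 117.4°.
Waxing ⇒ before full, so θ = 117.4°.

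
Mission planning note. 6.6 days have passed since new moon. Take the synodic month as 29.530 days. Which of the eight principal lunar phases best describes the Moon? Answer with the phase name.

At 6.6/29.530 of the cycle, θ ≈ 80° — the first quarter range.

first quarter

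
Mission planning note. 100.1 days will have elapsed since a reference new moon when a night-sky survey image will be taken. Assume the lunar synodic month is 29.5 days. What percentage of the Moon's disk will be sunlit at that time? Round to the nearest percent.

89%

100.1/29.5 = 3.393 lunations, so 3 complete cycles and 11.60 d into the next.
Elongation θ = 360° × 11.60/29.5 ≈ 141.6°.
With cos θ = (-0.783), the lit fraction is (1 − (-0.783))/2 ≈ 0.892, so 89%.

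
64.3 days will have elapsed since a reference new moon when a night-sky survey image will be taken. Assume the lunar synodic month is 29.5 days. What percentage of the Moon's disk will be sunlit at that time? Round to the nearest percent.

29%

Reduce mod P: 64.3 − 2×29.5 = 5.30 d into the current lunation.
The Moon has covered 5.30/29.5 of its cycle, so θ ≈ 360° × 5.30/29.5 = 64.7°.
Illuminated fraction = (1 − cos 64.7°)/2 = (1 − 0.428)/2 ≈ 0.286, so 29%.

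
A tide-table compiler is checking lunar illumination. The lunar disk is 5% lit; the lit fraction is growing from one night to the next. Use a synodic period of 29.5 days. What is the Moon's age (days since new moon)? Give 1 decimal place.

cos θ = 1 − 2f = 0.900, giving a principal value of 25.8°.
The Moon is waxing (0°–180°), so θ = 25.8° directly.
At 360°/29.5 d per day, 25.8° corresponds to 2.12 days.

2.1 days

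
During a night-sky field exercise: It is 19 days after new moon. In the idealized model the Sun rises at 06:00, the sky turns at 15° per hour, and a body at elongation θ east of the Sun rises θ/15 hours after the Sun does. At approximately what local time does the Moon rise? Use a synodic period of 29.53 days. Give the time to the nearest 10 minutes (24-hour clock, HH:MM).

Phase angle: θ = 360°·(19 d)/(29.53 d) = 231.6°.
At 15° of sky rotation per hour, 231.6° corresponds to a 15.44 h lag.
06:00 + 15.442 h ≈ 21:27 → 21:30 to the nearest ten minutes.

21:30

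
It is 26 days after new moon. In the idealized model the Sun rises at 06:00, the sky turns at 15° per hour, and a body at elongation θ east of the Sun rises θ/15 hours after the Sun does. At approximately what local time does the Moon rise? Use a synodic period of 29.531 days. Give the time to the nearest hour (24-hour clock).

03:00

Elongation θ = 360° × 26/29.531 ≈ 317.0°.
At 15° of sky rotation per hour, 317.0° corresponds to a 21.13 h lag.
06:00 + 21.13 h ≈ 03:08 → 03:00 to the nearest hour.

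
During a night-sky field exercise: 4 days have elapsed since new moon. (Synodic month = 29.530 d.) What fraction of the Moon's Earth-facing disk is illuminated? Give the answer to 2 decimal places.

Elongation θ = 360° × 4/29.530 ≈ 48.8°.
cos 48.8° = 0.659, so f = (1 − 0.659)/2 = 0.170.

0.17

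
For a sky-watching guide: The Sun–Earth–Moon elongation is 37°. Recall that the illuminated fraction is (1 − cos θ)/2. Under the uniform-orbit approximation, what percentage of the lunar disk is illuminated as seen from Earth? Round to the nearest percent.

cos 37° = 0.799, so f = (1 − 0.799)/2 = 0.101, i.e. 10%.

10%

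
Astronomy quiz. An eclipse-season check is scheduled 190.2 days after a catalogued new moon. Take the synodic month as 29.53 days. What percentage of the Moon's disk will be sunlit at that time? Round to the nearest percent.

97%

190.2/29.53 = 6.441 lunations, so 6 complete cycles and 13.02 d into the next.
Phase angle: θ = 360°·(13.02 d)/(29.53 d) = 158.7°.
Illuminated fraction = (1 − cos 158.7°)/2 = (1 − (-0.932))/2 ≈ 0.966, so 97%.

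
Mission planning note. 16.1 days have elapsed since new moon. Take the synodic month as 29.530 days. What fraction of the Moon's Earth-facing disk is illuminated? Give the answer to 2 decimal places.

Phase angle: θ = 360°·(16.1 d)/(29.530 d) = 196.3°.
With cos θ = (-0.960), the lit fraction is (1 − (-0.960))/2 ≈ 0.980.

0.98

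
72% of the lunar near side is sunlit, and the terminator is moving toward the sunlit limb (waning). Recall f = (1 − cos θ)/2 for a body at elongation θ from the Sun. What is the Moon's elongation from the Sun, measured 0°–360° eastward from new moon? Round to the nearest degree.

cos θ = 1 − 2f = -0.440, giving a principal value of 116.1°.
A waning Moon lies in 180°–360°, so θ = 360° − 116.1° = 243.9°.

244°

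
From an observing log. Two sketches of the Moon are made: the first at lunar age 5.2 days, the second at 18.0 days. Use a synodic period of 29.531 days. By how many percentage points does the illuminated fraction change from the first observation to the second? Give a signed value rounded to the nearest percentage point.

+61 percentage points

First observation: θ = 360°·5.2/29.531 = 63.4°, so f = 0.276.
Second observation: θ = 219.4°, f = 0.886.
Δf = 0.886 − 0.276 = +0.610, i.e. +61 pp.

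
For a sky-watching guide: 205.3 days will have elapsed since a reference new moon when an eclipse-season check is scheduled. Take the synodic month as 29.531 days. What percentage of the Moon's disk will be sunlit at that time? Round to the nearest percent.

2%

Reduce mod P: 205.3 − 6×29.531 = 28.11 d into the current lunation.
The Moon has covered 28.11/29.531 of its cycle, so θ ≈ 360° × 28.11/29.531 = 342.7°.
Illuminated fraction = (1 − cos 342.7°)/2 = (1 − 0.955)/2 ≈ 0.023, so 2%.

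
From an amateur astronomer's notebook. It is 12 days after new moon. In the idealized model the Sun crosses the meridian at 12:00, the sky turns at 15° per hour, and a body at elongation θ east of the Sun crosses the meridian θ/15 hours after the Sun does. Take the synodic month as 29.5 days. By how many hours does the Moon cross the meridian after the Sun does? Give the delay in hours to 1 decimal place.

The Moon has covered 12/29.5 of its cycle, so θ ≈ 360° × 12/29.5 = 146.4°.
At 15° of sky rotation per hour, 146.4° corresponds to a 9.76 h lag.
So the Moon crosses the meridian 9.76 h after the Sun.

9.8 h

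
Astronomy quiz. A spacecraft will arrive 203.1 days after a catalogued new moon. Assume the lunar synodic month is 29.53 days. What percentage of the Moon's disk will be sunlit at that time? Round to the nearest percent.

203.1 d spans 6 complete synodic months (6 × 29.53 = 177.18 d) plus 25.92 d.
Elongation θ = 360° × 25.92/29.53 ≈ 316.0°.
With cos θ = 0.719, the lit fraction is (1 − 0.719)/2 ≈ 0.140, so 14%.

14%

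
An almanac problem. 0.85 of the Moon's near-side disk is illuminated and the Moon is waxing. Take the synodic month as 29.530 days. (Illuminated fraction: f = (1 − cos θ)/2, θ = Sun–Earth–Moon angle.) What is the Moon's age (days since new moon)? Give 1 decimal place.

From f = (1 − cos θ)/2: cos θ = 1 − 2×0.85 = -0.700; arccos → 134.4°.
Before full moon the principal value applies: θ = 134.4°.
At 360°/29.530 d per day, 134.4° corresponds to 11.03 days.

11.0 days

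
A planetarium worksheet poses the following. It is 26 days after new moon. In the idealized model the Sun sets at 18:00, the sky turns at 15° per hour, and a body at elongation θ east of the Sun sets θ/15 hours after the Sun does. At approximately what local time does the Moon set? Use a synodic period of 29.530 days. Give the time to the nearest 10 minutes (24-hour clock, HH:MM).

Phase angle: θ = 360°·(26 d)/(29.530 d) = 317.0°.
Delay after the Sun = 317.0° / (15°/h) ≈ 21.13 h.
18:00 + 21.131 h ≈ 15:08 → 15:10 to the nearest ten minutes.

15:10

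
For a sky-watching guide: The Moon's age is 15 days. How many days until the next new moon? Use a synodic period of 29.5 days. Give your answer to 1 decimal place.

The next new moon completes the synodic month: 29.5 − 15 = 14.500 days.

14.5 days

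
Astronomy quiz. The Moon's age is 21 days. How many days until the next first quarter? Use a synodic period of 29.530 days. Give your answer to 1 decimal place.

15.9 days

First quarter is 0.25 of the way through the cycle: age 0.25 × 29.530 = 7.383 d.
Already past this cycle's first quarter; the next is at 7.383 + 29.530 = 36.913 d, so 36.913 − 21 = 15.913 days.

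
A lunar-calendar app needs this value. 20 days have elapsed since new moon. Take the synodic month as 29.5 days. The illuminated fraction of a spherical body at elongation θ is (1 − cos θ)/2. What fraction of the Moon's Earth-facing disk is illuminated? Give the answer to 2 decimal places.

0.72

The Moon has covered 20/29.5 of its cycle, so θ ≈ 360° × 20/29.5 = 244.1°.
cos 244.1° = (-0.437), so f = (1 − (-0.437))/2 = 0.719.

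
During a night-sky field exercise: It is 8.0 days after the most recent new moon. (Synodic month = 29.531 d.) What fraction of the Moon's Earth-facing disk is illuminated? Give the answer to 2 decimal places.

0.57

Elongation θ = 360° × 8.0/29.531 ≈ 97.5°.
Illuminated fraction = (1 − cos 97.5°)/2 = (1 − (-0.131))/2 ≈ 0.565.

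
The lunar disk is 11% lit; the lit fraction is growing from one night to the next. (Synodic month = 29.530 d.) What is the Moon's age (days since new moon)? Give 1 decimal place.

From f = (1 − cos θ)/2: cos θ = 1 − 2×0.11 = 0.780; arccos → 38.7°.
The Moon is waxing (0°–180°), so θ = 38.7° directly.
At 360°/29.530 d per day, 38.7° corresponds to 3.18 days.

3.2 days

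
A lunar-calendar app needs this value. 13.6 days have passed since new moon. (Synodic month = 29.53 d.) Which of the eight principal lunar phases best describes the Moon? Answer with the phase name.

full moon

θ ≈ 360° × 13.6/29.53 = 166°, which falls in the full moon sector.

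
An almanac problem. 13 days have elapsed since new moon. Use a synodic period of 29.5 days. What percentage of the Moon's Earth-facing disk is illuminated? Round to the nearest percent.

The Moon has covered 13/29.5 of its cycle, so θ ≈ 360° × 13/29.5 = 158.6°.
Illuminated fraction = (1 − cos 158.6°)/2 = (1 − (-0.931))/2 ≈ 0.966, so 97%.

97%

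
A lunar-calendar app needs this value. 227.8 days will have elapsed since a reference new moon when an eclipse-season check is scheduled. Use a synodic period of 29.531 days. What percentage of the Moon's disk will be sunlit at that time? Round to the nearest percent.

227.8 d spans 7 complete synodic months (7 × 29.531 = 206.72 d) plus 21.08 d.
The Moon has covered 21.08/29.531 of its cycle, so θ ≈ 360° × 21.08/29.531 = 257.0°.
With cos θ = (-0.225), the lit fraction is (1 − (-0.225))/2 ≈ 0.612, so 61%.

61%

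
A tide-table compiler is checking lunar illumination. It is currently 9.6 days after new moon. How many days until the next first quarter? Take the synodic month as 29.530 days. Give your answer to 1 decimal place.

First quarter occurs at elongation 90°, i.e. at age 29.530 × 90/360 = 7.383 d.
This lunation's first quarter (7.383 d) has passed, so add one period: 36.913 − 9.6 = 27.313 days.

27.3 days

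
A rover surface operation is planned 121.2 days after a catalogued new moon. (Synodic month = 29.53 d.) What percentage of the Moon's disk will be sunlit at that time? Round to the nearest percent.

Reduce mod P: 121.2 − 4×29.53 = 3.08 d into the current lunation.
The Moon has covered 3.08/29.53 of its cycle, so θ ≈ 360° × 3.08/29.53 = 37.5°.
With cos θ = 0.793, the lit fraction is (1 − 0.793)/2 ≈ 0.104, so 10%.

10%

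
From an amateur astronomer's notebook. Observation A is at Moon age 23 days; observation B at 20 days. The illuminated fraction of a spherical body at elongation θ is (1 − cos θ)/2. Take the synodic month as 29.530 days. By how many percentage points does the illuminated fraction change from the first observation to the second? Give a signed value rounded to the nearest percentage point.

+31 percentage points

First observation: θ = 360°·23/29.530 = 280.4°, so f = 0.410.
Second observation: θ = 243.8°, f = 0.721.
Δf = 0.721 − 0.410 = +0.311, i.e. +31 pp.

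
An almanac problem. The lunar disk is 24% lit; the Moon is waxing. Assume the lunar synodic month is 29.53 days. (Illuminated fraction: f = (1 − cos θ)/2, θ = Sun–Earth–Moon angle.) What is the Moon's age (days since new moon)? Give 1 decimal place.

From f = (1 − cos θ)/2: cos θ = 1 − 2×0.24 = 0.520; arccos → 58.7°.
Waxing ⇒ before full, so θ = 58.7°.
Age = 29.53 × 58.7°/360° ≈ 4.81 days.

4.8 days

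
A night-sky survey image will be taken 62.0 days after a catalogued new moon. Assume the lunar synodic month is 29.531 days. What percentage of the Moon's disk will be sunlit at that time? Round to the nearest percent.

62.0/29.531 = 2.099 lunations, so 2 complete cycles and 2.94 d into the next.
Elongation θ = 360° × 2.94/29.531 ≈ 35.8°.
With cos θ = 0.811, the lit fraction is (1 − 0.811)/2 ≈ 0.095, so 9%.

9%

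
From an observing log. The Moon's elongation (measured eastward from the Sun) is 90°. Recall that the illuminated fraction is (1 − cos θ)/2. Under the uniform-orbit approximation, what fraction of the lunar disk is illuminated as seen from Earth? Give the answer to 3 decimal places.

0.500

f = (1 − cos 90°)/2 = (1 − 0.000)/2 ≈ 0.500.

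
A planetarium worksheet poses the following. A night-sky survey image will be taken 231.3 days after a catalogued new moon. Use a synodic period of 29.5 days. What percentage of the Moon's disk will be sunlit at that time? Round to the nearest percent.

23%

231.3 d spans 7 complete synodic months (7 × 29.5 = 206.50 d) plus 24.80 d.
Phase angle: θ = 360°·(24.80 d)/(29.5 d) = 302.6°.
With cos θ = 0.539, the lit fraction is (1 − 0.539)/2 ≈ 0.230, so 23%.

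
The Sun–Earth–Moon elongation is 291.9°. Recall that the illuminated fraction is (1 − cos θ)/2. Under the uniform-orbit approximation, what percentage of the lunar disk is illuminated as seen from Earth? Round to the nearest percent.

cos 291.9° = 0.373, so f = (1 − 0.373)/2 = 0.314, i.e. 31%.

31%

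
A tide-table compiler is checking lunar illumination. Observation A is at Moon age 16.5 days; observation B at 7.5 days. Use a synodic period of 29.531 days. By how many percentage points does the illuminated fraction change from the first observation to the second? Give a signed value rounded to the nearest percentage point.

-45 pp

θ₁ = 360° × 16.5/29.531 = 201.1°, f₁ = (1 − cos θ₁)/2 = 0.966.
θ₂ = 360° × 7.5/29.531 = 91.4°, f₂ = (1 − cos θ₂)/2 = 0.512.
Change = f₂ − f₁ = -0.454 → -45 percentage points.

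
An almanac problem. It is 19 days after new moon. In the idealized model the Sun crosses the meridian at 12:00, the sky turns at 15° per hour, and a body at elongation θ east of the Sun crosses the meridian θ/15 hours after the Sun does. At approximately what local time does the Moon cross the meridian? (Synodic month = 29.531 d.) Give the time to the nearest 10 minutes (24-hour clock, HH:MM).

Elongation θ = 360° × 19/29.531 ≈ 231.6°.
Delay after the Sun = 231.6° / (15°/h) ≈ 15.44 h.
12:00 + 15.441 h ≈ 03:26 → 03:30 to the nearest ten minutes.

03:30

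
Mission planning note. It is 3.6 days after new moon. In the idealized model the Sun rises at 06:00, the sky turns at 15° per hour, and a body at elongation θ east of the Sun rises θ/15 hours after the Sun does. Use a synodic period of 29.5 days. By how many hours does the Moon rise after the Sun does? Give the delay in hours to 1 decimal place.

2.9 h

Phase angle: θ = 360°·(3.6 d)/(29.5 d) = 43.9°.
The Moon trails the Sun by θ/15 = 43.9/15 ≈ 2.93 hours.
So the Moon rises 2.93 h after the Sun.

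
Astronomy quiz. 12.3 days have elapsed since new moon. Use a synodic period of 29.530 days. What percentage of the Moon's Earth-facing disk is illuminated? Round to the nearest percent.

93%

Phase angle: θ = 360°·(12.3 d)/(29.530 d) = 149.9°.
Illuminated fraction = (1 − cos 149.9°)/2 = (1 − (-0.866))/2 ≈ 0.933, so 93%.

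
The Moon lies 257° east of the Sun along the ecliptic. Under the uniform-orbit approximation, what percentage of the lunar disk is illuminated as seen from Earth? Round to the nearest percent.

Half-versine of 257°: (1 − (-0.225))/2 = 0.612, i.e. 61%.

61%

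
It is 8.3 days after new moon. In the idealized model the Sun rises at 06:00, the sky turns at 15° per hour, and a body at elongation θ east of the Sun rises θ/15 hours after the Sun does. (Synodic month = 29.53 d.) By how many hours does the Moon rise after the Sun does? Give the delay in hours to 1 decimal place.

Elongation θ = 360° × 8.3/29.53 ≈ 101.2°.
Delay after the Sun = 101.2° / (15°/h) ≈ 6.75 h.
So the Moon rises 6.75 h after the Sun.

6.7 h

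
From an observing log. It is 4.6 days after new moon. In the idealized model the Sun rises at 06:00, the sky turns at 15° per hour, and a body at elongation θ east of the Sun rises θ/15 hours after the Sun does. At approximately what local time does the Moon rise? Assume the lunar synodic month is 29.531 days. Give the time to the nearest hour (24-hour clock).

10:00

The Moon has covered 4.6/29.531 of its cycle, so θ ≈ 360° × 4.6/29.531 = 56.1°.
Delay after the Sun = 56.1° / (15°/h) ≈ 3.74 h.
06:00 + 3.74 h ≈ 09:44 → 10:00 to the nearest hour.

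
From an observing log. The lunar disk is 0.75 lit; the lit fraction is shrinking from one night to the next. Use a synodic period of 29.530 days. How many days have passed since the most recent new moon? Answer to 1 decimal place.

cos θ = 1 − 2f = -0.500, giving a principal value of 120.0°.
Waning ⇒ past full, so θ = 360° − 120.0° = 240.0°.
That fraction of the synodic month is 240.0/360 × 29.530 d ≈ 19.69 d.

19.7 days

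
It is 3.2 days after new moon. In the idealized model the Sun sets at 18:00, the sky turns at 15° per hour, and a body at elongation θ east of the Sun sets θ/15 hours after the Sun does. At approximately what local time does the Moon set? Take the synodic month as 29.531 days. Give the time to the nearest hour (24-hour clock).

Elongation θ = 360° × 3.2/29.531 ≈ 39.0°.
At 15° of sky rotation per hour, 39.0° corresponds to a 2.60 h lag.
18:00 + 2.60 h ≈ 20:36 → 21:00 to the nearest hour.

21:00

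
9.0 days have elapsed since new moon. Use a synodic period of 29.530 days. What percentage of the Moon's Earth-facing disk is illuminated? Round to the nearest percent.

The Moon has covered 9.0/29.530 of its cycle, so θ ≈ 360° × 9.0/29.530 = 109.7°.
cos 109.7° = (-0.337), so f = (1 − (-0.337))/2 = 0.669, so 67%.

67%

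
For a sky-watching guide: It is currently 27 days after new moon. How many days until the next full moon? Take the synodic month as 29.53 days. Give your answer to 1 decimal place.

17.3 days

Full moon occurs at elongation 180°, i.e. at age 29.53 × 180/360 = 14.765 d.
Already past this cycle's full moon; the next is at 14.765 + 29.53 = 44.295 d, so 44.295 − 27 = 17.295 days.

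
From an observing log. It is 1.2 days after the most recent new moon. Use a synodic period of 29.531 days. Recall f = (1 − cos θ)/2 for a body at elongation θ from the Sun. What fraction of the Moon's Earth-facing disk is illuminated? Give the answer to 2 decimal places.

0.02

Phase angle: θ = 360°·(1.2 d)/(29.531 d) = 14.6°.
cos 14.6° = 0.968, so f = (1 − 0.968)/2 = 0.016.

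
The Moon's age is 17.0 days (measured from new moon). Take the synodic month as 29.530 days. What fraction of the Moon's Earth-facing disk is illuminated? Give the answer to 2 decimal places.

Phase angle: θ = 360°·(17.0 d)/(29.530 d) = 207.2°.
Illuminated fraction = (1 − cos 207.2°)/2 = (1 − (-0.889))/2 ≈ 0.945.

0.94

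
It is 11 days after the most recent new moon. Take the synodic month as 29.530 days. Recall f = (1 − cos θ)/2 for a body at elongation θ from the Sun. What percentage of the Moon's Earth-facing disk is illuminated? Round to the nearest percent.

85%

The Moon has covered 11/29.530 of its cycle, so θ ≈ 360° × 11/29.530 = 134.1°.
With cos θ = (-0.696), the lit fraction is (1 − (-0.696))/2 ≈ 0.848, so 85%.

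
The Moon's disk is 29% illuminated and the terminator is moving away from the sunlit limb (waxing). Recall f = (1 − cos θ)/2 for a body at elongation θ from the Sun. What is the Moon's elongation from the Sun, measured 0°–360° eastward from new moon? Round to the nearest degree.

65°

cos θ = 1 − 2f = 0.420, giving a principal value of 65.2°.
Waxing ⇒ before full, so θ = 65.2°.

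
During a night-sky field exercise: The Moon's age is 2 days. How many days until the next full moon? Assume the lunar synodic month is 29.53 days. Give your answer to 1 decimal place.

Full moon occurs at elongation 180°, i.e. at age 29.53 × 180/360 = 14.765 d.
That is 14.765 − 2 = 12.765 days ahead.

12.8 days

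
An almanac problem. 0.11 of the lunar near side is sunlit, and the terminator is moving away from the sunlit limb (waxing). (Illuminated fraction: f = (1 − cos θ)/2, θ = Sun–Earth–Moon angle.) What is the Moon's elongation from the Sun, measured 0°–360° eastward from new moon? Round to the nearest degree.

39°

cos θ = 1 − 2f = 0.780, giving a principal value of 38.7°.
Before full moon the principal value applies: θ = 38.7°.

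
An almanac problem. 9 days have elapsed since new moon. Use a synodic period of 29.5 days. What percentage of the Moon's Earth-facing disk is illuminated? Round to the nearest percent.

67%

Elongation θ = 360° × 9/29.5 ≈ 109.8°.
Illuminated fraction = (1 − cos 109.8°)/2 = (1 − (-0.339))/2 ≈ 0.670, so 67%.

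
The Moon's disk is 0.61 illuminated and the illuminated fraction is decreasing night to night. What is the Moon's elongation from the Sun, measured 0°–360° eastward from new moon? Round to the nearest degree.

257°

Invert f = (1 − cos θ)/2 to get cos θ = 1 − 2(0.61) = -0.220, hence θ₀ = arccos -0.220 = 102.7°.
A waning Moon lies in 180°–360°, so θ = 360° − 102.7° = 257.3°.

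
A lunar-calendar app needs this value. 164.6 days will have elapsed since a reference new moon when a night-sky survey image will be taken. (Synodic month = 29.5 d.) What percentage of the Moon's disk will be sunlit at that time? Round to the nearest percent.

94%

Reduce mod P: 164.6 − 5×29.5 = 17.10 d into the current lunation.
Elongation θ = 360° × 17.10/29.5 ≈ 208.7°.
Illuminated fraction = (1 − cos 208.7°)/2 = (1 − (-0.877))/2 ≈ 0.939, so 94%.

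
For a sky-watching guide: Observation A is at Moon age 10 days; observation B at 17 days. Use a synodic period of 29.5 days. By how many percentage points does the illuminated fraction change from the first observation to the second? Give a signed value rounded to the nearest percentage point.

First observation: θ = 360°·10/29.5 = 122.0°, so f = 0.765.
Second observation: θ = 207.5°, f = 0.944.
Δf = 0.944 − 0.765 = +0.178, i.e. +18 pp.

+18 percentage points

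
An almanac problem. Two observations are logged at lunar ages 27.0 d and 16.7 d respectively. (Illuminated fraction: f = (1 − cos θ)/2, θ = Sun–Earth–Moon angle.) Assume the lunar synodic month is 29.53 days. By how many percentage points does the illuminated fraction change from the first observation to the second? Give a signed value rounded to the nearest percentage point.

First observation: θ = 360°·27.0/29.53 = 329.2°, so f = 0.071.
Second observation: θ = 203.6°, f = 0.958.
Δf = 0.958 − 0.071 = +0.888, i.e. +89 pp.

+89 pp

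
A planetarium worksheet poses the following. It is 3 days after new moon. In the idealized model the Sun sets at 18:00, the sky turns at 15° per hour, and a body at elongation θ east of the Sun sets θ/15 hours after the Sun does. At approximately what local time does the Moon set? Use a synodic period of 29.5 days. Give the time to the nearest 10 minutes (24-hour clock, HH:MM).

Elongation θ = 360° × 3/29.5 ≈ 36.6°.
At 15° of sky rotation per hour, 36.6° corresponds to a 2.44 h lag.
18:00 + 2.441 h ≈ 20:26 → 20:30 to the nearest ten minutes.

20:30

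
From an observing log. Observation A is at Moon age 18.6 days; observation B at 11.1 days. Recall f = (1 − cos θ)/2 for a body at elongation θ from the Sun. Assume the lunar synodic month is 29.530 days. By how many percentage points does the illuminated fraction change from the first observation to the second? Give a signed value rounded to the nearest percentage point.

θ₁ = 360° × 18.6/29.530 = 226.8°, f₁ = (1 − cos θ₁)/2 = 0.843.
θ₂ = 360° × 11.1/29.530 = 135.3°, f₂ = (1 − cos θ₂)/2 = 0.856.
Change = f₂ − f₁ = +0.013 → +1 percentage points.

+1 pp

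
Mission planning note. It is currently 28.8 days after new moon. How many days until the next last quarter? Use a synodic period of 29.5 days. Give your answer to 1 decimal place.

22.8 days

Last quarter occurs at elongation 270°, i.e. at age 29.5 × 270/360 = 22.125 d.
This lunation's last quarter (22.125 d) has passed, so add one period: 51.625 − 28.8 = 22.825 days.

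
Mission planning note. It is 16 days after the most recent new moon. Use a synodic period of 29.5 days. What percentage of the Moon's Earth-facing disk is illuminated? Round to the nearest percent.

98%

The Moon has covered 16/29.5 of its cycle, so θ ≈ 360° × 16/29.5 = 195.3°.
Illuminated fraction = (1 − cos 195.3°)/2 = (1 − (-0.965))/2 ≈ 0.982, so 98%.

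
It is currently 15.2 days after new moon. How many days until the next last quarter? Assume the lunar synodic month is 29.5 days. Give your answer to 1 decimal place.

6.9 days

Last quarter is 0.75 of the way through the cycle: age 0.75 × 29.5 = 22.125 d.
That is 22.125 − 15.2 = 6.925 days ahead.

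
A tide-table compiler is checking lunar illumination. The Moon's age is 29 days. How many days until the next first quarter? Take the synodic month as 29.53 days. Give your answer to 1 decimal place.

First quarter occurs at elongation 90°, i.e. at age 29.53 × 90/360 = 7.383 d.
Already past this cycle's first quarter; the next is at 7.383 + 29.53 = 36.913 d, so 36.913 − 29 = 7.913 days.

7.9 days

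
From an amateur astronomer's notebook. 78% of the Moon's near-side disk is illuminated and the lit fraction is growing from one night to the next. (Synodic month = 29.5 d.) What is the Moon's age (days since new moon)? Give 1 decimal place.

Invert f = (1 − cos θ)/2 to get cos θ = 1 − 2(0.78) = -0.560, hence θ₀ = arccos -0.560 = 124.1°.
The Moon is waxing (0°–180°), so θ = 124.1° directly.
At 360°/29.5 d per day, 124.1° corresponds to 10.17 days.

10.2 days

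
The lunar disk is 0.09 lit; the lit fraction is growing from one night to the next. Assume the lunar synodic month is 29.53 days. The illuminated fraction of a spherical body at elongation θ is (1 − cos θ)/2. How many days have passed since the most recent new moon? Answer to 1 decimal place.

Invert f = (1 − cos θ)/2 to get cos θ = 1 − 2(0.09) = 0.820, hence θ₀ = arccos 0.820 = 34.9°.
Waxing ⇒ before full, so θ = 34.9°.
At 360°/29.53 d per day, 34.9° corresponds to 2.86 days.

2.9 days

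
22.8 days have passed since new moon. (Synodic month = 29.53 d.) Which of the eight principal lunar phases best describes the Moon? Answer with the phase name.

θ ≈ 360° × 22.8/29.53 = 278°, which falls in the last quarter sector.

last quarter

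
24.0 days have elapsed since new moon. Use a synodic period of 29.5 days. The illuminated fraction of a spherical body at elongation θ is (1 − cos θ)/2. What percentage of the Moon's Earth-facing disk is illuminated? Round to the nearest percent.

Elongation θ = 360° × 24.0/29.5 ≈ 292.9°.
cos 292.9° = 0.389, so f = (1 − 0.389)/2 = 0.306, so 31%.

31%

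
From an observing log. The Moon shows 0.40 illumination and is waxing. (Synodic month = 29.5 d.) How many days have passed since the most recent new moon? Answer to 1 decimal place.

6.4 days

Invert f = (1 − cos θ)/2 to get cos θ = 1 − 2(0.40) = 0.200, hence θ₀ = arccos 0.200 = 78.5°.
Waxing ⇒ before full, so θ = 78.5°.
That fraction of the synodic month is 78.5/360 × 29.5 d ≈ 6.43 d.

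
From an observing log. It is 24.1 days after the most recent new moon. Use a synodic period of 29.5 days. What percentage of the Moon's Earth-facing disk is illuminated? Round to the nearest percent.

30%

Elongation θ = 360° × 24.1/29.5 ≈ 294.1°.
cos 294.1° = 0.408, so f = (1 − 0.408)/2 = 0.296, so 30%.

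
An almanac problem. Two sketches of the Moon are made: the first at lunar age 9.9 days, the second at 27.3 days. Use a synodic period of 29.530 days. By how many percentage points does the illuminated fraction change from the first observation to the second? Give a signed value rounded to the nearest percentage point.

θ₁ = 360° × 9.9/29.530 = 120.7°, f₁ = (1 − cos θ₁)/2 = 0.755.
θ₂ = 360° × 27.3/29.530 = 332.8°, f₂ = (1 − cos θ₂)/2 = 0.055.
Change = f₂ − f₁ = -0.700 → -70 percentage points.

-70 pp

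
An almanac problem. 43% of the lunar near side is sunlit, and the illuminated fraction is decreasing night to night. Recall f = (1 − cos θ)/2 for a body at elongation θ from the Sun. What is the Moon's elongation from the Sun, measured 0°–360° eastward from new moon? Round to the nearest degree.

278°

Invert f = (1 − cos θ)/2 to get cos θ = 1 − 2(0.43) = 0.140, hence θ₀ = arccos 0.140 = 82.0°.
Waning ⇒ past full, so θ = 360° − 82.0° = 278.0°.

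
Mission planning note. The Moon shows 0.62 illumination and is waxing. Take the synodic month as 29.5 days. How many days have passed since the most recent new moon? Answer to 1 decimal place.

cos θ = 1 − 2f = -0.240, giving a principal value of 103.9°.
The Moon is waxing (0°–180°), so θ = 103.9° directly.
At 360°/29.5 d per day, 103.9° corresponds to 8.51 days.

8.5 days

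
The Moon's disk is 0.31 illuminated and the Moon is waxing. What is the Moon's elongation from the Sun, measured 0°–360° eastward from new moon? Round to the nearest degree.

68°

Invert f = (1 − cos θ)/2 to get cos θ = 1 − 2(0.31) = 0.380, hence θ₀ = arccos 0.380 = 67.7°.
The Moon is waxing (0°–180°), so θ = 67.7° directly.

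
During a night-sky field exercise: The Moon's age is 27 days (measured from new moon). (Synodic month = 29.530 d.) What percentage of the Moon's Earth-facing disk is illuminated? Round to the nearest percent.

7%

Phase angle: θ = 360°·(27 d)/(29.530 d) = 329.2°.
Illuminated fraction = (1 − cos 329.2°)/2 = (1 − 0.859)/2 ≈ 0.071, so 7%.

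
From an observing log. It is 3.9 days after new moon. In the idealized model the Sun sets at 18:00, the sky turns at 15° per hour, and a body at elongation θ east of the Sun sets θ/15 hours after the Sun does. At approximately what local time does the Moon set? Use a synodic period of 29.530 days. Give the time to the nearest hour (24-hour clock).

The Moon has covered 3.9/29.530 of its cycle, so θ ≈ 360° × 3.9/29.530 = 47.5°.
At 15° of sky rotation per hour, 47.5° corresponds to a 3.17 h lag.
18:00 + 3.17 h ≈ 21:10 → 21:00 to the nearest hour.

21:00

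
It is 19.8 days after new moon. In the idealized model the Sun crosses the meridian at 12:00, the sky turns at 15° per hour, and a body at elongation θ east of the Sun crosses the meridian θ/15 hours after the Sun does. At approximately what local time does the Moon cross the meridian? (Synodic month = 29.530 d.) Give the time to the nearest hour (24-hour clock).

Phase angle: θ = 360°·(19.8 d)/(29.530 d) = 241.4°.
The Moon trails the Sun by θ/15 = 241.4/15 ≈ 16.09 hours.
12:00 + 16.09 h ≈ 04:06 → 04:00 to the nearest hour.

04:00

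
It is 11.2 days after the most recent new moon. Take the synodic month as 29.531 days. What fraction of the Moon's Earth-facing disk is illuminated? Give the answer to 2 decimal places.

0.86

The Moon has covered 11.2/29.531 of its cycle, so θ ≈ 360° × 11.2/29.531 = 136.5°.
With cos θ = (-0.726), the lit fraction is (1 − (-0.726))/2 ≈ 0.863.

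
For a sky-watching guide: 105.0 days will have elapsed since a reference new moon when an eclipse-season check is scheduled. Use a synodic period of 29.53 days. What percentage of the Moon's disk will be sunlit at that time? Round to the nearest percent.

105.0 d spans 3 complete synodic months (3 × 29.53 = 88.59 d) plus 16.41 d.
Elongation θ = 360° × 16.41/29.53 ≈ 200.1°.
Illuminated fraction = (1 − cos 200.1°)/2 = (1 − (-0.939))/2 ≈ 0.970, so 97%.

97%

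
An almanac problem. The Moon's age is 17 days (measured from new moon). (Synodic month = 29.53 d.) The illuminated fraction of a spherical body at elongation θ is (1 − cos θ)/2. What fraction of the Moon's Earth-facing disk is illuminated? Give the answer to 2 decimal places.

0.94

Elongation θ = 360° × 17/29.53 ≈ 207.2°.
cos 207.2° = (-0.889), so f = (1 − (-0.889))/2 = 0.945.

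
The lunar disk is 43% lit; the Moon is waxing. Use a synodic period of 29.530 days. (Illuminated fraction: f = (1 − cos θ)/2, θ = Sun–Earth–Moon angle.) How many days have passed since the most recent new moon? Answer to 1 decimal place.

From f = (1 − cos θ)/2: cos θ = 1 − 2×0.43 = 0.140; arccos → 82.0°.
Waxing ⇒ before full, so θ = 82.0°.
At 360°/29.530 d per day, 82.0° corresponds to 6.72 days.

6.7 days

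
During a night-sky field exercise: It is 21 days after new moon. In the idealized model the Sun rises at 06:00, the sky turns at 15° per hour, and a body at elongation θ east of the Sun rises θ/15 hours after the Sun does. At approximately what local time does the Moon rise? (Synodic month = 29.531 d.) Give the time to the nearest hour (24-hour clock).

23:00

Elongation θ = 360° × 21/29.531 ≈ 256.0°.
The Moon trails the Sun by θ/15 = 256.0/15 ≈ 17.07 hours.
06:00 + 17.07 h ≈ 23:04 → 23:00 to the nearest hour.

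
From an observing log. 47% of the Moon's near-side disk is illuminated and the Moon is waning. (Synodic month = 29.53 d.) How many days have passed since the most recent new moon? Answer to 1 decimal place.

From f = (1 − cos θ)/2: cos θ = 1 − 2×0.47 = 0.060; arccos → 86.6°.
Since the Moon is past full (waning), take the reflex angle: θ = 360° − 86.6° = 273.4°.
At 360°/29.53 d per day, 273.4° corresponds to 22.43 days.

22.4 days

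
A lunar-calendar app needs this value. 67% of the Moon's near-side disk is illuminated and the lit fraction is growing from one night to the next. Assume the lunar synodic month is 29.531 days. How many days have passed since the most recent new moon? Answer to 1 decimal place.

cos θ = 1 − 2f = -0.340, giving a principal value of 109.9°.
The Moon is waxing (0°–180°), so θ = 109.9° directly.
That fraction of the synodic month is 109.9/360 × 29.531 d ≈ 9.01 d.

9.0 days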